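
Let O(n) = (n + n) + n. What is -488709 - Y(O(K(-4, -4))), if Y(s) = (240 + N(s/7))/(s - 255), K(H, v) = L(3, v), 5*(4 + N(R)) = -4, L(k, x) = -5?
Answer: -109959329/225 ≈ -4.8871e+5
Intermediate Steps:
N(R) = -24/5 (N(R) = -4 + (⅕)*(-4) = -4 - ⅘ = -24/5)
K(H, v) = -5
O(n) = 3*n (O(n) = 2*n + n = 3*n)
Y(s) = 1176/(5*(-255 + s)) (Y(s) = (240 - 24/5)/(s - 255) = 1176/(5*(-255 + s)))
-488709 - Y(O(K(-4, -4))) = -488709 - 1176/(5*(-255 + 3*(-5))) = -488709 - 1176/(5*(-255 - 15)) = -488709 - 1176/(5*(-270)) = -488709 - 1176*(-1)/(5*270) = -488709 - 1*(-196/225) = -488709 + 196/225 = -109959329/225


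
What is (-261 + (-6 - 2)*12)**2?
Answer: 127449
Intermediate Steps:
(-261 + (-6 - 2)*12)**2 = (-261 - 8*12)**2 = (-261 - 96)**2 = (-357)**2 = 127449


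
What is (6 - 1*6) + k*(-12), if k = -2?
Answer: 24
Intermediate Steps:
(6 - 1*6) + k*(-12) = (6 - 1*6) - 2*(-12) = (6 - 6) + 24 = 0 + 24 = 24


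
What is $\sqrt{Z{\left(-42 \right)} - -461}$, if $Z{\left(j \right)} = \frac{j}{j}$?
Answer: $\sqrt{462} \approx 21.494$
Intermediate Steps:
$Z{\left(j \right)} = 1$
$\sqrt{Z{\left(-42 \right)} - -461} = \sqrt{1 - -461} = \sqrt{1 + \left(-1863 + 2324\right)} = \sqrt{1 + 461} = \sqrt{462}$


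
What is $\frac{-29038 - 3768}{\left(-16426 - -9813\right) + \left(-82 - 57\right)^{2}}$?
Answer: $- \frac{16403}{6354} \approx -2.5815$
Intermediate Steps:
$\frac{-29038 - 3768}{\left(-16426 - -9813\right) + \left(-82 - 57\right)^{2}} = - \frac{32806}{\left(-16426 + 9813\right) + \left(-82 - 57\right)^{2}} = - \frac{32806}{-6613 + \left(-139\right)^{2}} = - \frac{32806}{-6613 + 19321} = - \frac{32806}{12708} = \left(-32806\right) \frac{1}{12708} = - \frac{16403}{6354}$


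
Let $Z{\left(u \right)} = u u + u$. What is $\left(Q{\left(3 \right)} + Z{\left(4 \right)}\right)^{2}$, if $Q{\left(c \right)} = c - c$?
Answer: $400$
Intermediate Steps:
$Q{\left(c \right)} = 0$
$Z{\left(u \right)} = u + u^{2}$ ($Z{\left(u \right)} = u^{2} + u = u + u^{2}$)
$\left(Q{\left(3 \right)} + Z{\left(4 \right)}\right)^{2} = \left(0 + 4 \left(1 + 4\right)\right)^{2} = \left(0 + 4 \cdot 5\right)^{2} = \left(0 + 20\right)^{2} = 20^{2} = 400$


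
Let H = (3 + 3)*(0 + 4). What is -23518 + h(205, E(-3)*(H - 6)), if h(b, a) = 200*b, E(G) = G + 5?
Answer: 17482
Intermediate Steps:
H = 24 (H = 6*4 = 24)
E(G) = 5 + G
-23518 + h(205, E(-3)*(H - 6)) = -23518 + 200*205 = -23518 + 41000 = 17482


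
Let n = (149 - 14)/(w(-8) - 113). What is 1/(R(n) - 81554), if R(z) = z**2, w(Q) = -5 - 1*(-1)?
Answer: -169/13782401 ≈ -1.2262e-5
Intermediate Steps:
w(Q) = -4 (w(Q) = -5 + 1 = -4)
n = -15/13 (n = (149 - 14)/(-4 - 113) = 135/(-117) = 135*(-1/117) = -15/13 ≈ -1.1538)
1/(R(n) - 81554) = 1/((-15/13)**2 - 81554) = 1/(225/169 - 81554) = 1/(-13782401/169) = -169/13782401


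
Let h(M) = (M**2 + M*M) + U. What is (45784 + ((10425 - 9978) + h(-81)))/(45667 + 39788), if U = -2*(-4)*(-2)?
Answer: 6593/9495 ≈ 0.69437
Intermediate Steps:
U = -16 (U = 8*(-2) = -16)
h(M) = -16 + 2*M**2 (h(M) = (M**2 + M*M) - 16 = (M**2 + M**2) - 16 = 2*M**2 - 16 = -16 + 2*M**2)
(45784 + ((10425 - 9978) + h(-81)))/(45667 + 39788) = (45784 + ((10425 - 9978) + (-16 + 2*(-81)**2)))/(45667 + 39788) = (45784 + (447 + (-16 + 2*6561)))/85455 = (45784 + (447 + (-16 + 13122)))*(1/85455) = (45784 + (447 + 13106))*(1/85455) = (45784 + 13553)*(1/85455) = 59337*(1/85455) = 6593/9495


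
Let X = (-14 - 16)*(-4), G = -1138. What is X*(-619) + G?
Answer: -75418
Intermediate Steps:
X = 120 (X = -30*(-4) = 120)
X*(-619) + G = 120*(-619) - 1138 = -74280 - 1138 = -75418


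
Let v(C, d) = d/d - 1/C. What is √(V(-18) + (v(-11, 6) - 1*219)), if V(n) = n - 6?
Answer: I*√29271/11 ≈ 15.553*I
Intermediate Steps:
V(n) = -6 + n
v(C, d) = 1 - 1/C
√(V(-18) + (v(-11, 6) - 1*219)) = √((-6 - 18) + ((-1 - 11)/(-11) - 1*219)) = √(-24 + (-1/11*(-12) - 219)) = √(-24 + (12/11 - 219)) = √(-24 - 2397/11) = √(-2661/11) = I*√29271/11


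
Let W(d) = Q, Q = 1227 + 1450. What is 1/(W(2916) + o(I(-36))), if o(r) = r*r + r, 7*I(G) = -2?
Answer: 49/131163 ≈ 0.00037358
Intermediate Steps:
I(G) = -2/7 (I(G) = (⅐)*(-2) = -2/7)
Q = 2677
W(d) = 2677
o(r) = r + r² (o(r) = r² + r = r + r²)
1/(W(2916) + o(I(-36))) = 1/(2677 - 2*(1 - 2/7)/7) = 1/(2677 - 2/7*5/7) = 1/(2677 - 10/49) = 1/(131163/49) = 49/131163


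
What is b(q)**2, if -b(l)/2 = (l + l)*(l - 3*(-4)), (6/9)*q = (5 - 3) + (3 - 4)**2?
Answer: 88209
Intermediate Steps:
q = 9/2 (q = 3*((5 - 3) + (3 - 4)**2)/2 = 3*(2 + (-1)**2)/2 = 3*(2 + 1)/2 = (3/2)*3 = 9/2 ≈ 4.5000)
b(l) = -4*l*(12 + l) (b(l) = -2*(l + l)*(l - 3*(-4)) = -2*2*l*(l + 12) = -2*2*l*(12 + l) = -4*l*(12 + l))
b(q)**2 = (-4*9/2*(12 + 9/2))**2 = (-4*9/2*33/2)**2 = (-297)**2 = 88209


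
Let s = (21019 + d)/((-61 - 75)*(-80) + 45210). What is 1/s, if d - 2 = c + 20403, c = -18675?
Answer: 56090/22749 ≈ 2.4656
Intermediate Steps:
d = 1730 (d = 2 + (-18675 + 20403) = 2 + 1728 = 1730)
s = 22749/56090 (s = (21019 + 1730)/((-61 - 75)*(-80) + 45210) = 22749/(-136*(-80) + 45210) = 22749/(10880 + 45210) = 22749/56090 ≈ 0.40558)
1/s = 1/(22749/56090) = 56090/22749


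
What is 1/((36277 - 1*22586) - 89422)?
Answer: -1/75731 ≈ -1.3205e-5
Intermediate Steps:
1/((36277 - 1*22586) - 89422) = 1/((36277 - 22586) - 89422) = 1/(13691 - 89422) = 1/(-75731) = -1/75731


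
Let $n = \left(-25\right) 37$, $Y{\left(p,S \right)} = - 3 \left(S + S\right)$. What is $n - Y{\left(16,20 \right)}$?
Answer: $-805$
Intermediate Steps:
$Y{\left(p,S \right)} = - 6 S$ ($Y{\left(p,S \right)} = - 3 \cdot 2 S = - 6 S$)
$n = -925$
$n - Y{\left(16,20 \right)} = -925 - \left(-6\right) 20 = -925 - -120 = -925 + 120 = -805$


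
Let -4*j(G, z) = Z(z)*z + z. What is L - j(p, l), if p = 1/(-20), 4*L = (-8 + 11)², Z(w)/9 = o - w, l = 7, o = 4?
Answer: -173/4 ≈ -43.250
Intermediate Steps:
Z(w) = 36 - 9*w (Z(w) = 9*(4 - w) = 36 - 9*w)
L = 9/4 (L = (-8 + 11)²/4 = (¼)*3² = (¼)*9 = 9/4 ≈ 2.2500)
p = -1/20 ≈ -0.050000
j(G, z) = -z/4 - z*(36 - 9*z)/4 (j(G, z) = -((36 - 9*z)*z + z)/4 = -(z*(36 - 9*z) + z)/4 = -(z + z*(36 - 9*z))/4 = -z/4 - z*(36 - 9*z)/4)
L - j(p, l) = 9/4 - 7*(-37 + 9*7)/4 = 9/4 - 7*(-37 + 63)/4 = 9/4 - 7*26/4 = 9/4 - 1*91/2 = 9/4 - 91/2 = -173/4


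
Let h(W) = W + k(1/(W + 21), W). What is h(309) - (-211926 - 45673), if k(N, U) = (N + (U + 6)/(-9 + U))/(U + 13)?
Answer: 10962121771/42504 ≈ 2.5791e+5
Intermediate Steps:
k(N, U) = (N + (6 + U)/(-9 + U))/(13 + U)
h(W) = W + (6 + W - 9/(21 + W) + W/(21 + W))/(-117 + W² + 4*W) (h(W) = W + (6 + W - 9/(W + 21) + W/(W + 21))/(-117 + W² + 4*W) = W + (6 + W - 9/(21 + W) + W/(21 + W))/(-117 + W² + 4*W))
h(309) - (-211926 - 45673) = (117 + 309⁴ - 2429*309 - 32*309² + 25*309³)/(-2457 + 309³ - 33*309 + 25*309²) - (-211926 - 45673) = (117 + 9116621361 - 750561 - 32*95481 + 25*29503629)/(-2457 + 29503629 - 10197 + 25*95481) - 1*(-257599) = (117 + 9116621361 - 750561 - 3055392 + 737590725)/(-2457 + 29503629 - 10197 + 2387025) + 257599 = 9850406250/31878000 + 257599 = (1/31878000)*9850406250 + 257599 = 13133875/42504 + 257599 = 10962121771/42504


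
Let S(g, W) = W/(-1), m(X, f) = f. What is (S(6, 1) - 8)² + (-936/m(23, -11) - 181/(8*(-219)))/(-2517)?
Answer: 3927475681/48507624 ≈ 80.966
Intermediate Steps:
S(g, W) = -W (S(g, W) = W*(-1) = -W)
(S(6, 1) - 8)² + (-936/m(23, -11) - 181/(8*(-219)))/(-2517) = (-1*1 - 8)² + (-936/(-11) - 181/(8*(-219)))/(-2517) = (-1 - 8)² + (-936*(-1/11) - 181/(-1752))*(-1/2517) = (-9)² + (936/11 - 181*(-1/1752))*(-1/2517) = 81 + (936/11 + 181/1752)*(-1/2517) = 81 + (1641863/19272)*(-1/2517) = 81 - 1641863/48507624 = 3927475681/48507624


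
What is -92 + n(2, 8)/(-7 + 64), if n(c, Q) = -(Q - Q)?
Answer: -92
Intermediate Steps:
n(c, Q) = 0 (n(c, Q) = -1*0 = 0)
-92 + n(2, 8)/(-7 + 64) = -92 + 0/(-7 + 64) = -92 + 0/57 = -92 + (1/57)*0 = -92 + 0 = -92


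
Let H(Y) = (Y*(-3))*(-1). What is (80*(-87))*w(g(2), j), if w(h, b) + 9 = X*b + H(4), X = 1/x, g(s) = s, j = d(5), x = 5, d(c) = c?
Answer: -27840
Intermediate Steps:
H(Y) = 3*Y (H(Y) = -3*Y*(-1) = 3*Y)
j = 5
X = 1/5 ≈ 0.20000
w(h, b) = 3 + b/5 (w(h, b) = -9 + (b/5 + 3*4) = -9 + (b/5 + 12) = -9 + (12 + b/5) = 3 + b/5)
(80*(-87))*w(g(2), j) = (80*(-87))*(3 + (1/5)*5) = -6960*(3 + 1) = -6960*4 = -27840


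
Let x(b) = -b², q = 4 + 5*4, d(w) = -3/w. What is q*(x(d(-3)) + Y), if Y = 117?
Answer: 2784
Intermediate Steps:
q = 24 (q = 4 + 20 = 24)
q*(x(d(-3)) + Y) = 24*(-(-3/(-3))² + 117) = 24*(-(-3*(-⅓))² + 117) = 24*(-1*1² + 117) = 24*(-1*1 + 117) = 24*(-1 + 117) = 24*116 = 2784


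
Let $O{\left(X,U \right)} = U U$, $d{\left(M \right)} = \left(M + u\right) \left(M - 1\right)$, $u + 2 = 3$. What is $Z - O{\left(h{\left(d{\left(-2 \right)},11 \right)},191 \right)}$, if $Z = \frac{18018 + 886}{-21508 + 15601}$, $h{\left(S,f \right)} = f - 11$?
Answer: $- \frac{215512171}{5907} \approx -36484.0$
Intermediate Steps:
$u = 1$ ($u = -2 + 3 = 1$)
$d{\left(M \right)} = \left(1 + M\right) \left(-1 + M\right)$ ($d{\left(M \right)} = \left(M + 1\right) \left(M - 1\right) = \left(1 + M\right) \left(-1 + M\right)$)
$h{\left(S,f \right)} = -11 + f$
$Z = - \frac{18904}{5907}$ ($Z = \frac{18904}{-5907} = 18904 \left(- \frac{1}{5907}\right) = - \frac{18904}{5907} \approx -3.2003$)
$O{\left(X,U \right)} = U^{2}$
$Z - O{\left(h{\left(d{\left(-2 \right)},11 \right)},191 \right)} = - \frac{18904}{5907} - 191^{2} = - \frac{18904}{5907} - 36481 = - \frac{215512171}{5907}$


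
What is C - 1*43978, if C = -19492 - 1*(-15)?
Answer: -63455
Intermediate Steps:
C = -19477 (C = -19492 + 15 = -19477)
C - 1*43978 = -19477 - 1*43978 = -19477 - 43978 = -63455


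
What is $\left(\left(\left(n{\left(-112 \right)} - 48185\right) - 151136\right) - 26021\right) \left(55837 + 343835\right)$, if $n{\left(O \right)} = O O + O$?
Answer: $-85094165520$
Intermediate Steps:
$n{\left(O \right)} = O + O^{2}$ ($n{\left(O \right)} = O^{2} + O = O + O^{2}$)
$\left(\left(\left(n{\left(-112 \right)} - 48185\right) - 151136\right) - 26021\right) \left(55837 + 343835\right) = \left(\left(\left(- 112 \left(1 - 112\right) - 48185\right) - 151136\right) - 26021\right) \left(55837 + 343835\right) = \left(\left(\left(\left(-112\right) \left(-111\right) - 48185\right) - 151136\right) - 26021\right) 399672 = \left(\left(\left(12432 - 48185\right) - 151136\right) - 26021\right) 399672 = \left(\left(-35753 - 151136\right) - 26021\right) 399672 = \left(-186889 - 26021\right) 399672 = \left(-212910\right) 399672 = -85094165520$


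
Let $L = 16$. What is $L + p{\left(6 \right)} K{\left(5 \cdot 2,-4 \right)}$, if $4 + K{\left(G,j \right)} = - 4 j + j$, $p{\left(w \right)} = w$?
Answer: $64$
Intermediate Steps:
$K{\left(G,j \right)} = -4 - 3 j$ ($K{\left(G,j \right)} = -4 + \left(- 4 j + j\right) = -4 - 3 j$)
$L + p{\left(6 \right)} K{\left(5 \cdot 2,-4 \right)} = 16 + 6 \left(-4 - -12\right) = 16 + 6 \left(-4 + 12\right) = 16 + 6 \cdot 8 = 16 + 48 = 64$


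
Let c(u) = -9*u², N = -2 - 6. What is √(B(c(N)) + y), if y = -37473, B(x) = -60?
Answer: I*√37533 ≈ 193.73*I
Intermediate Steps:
N = -8
√(B(c(N)) + y) = √(-60 - 37473) = √(-37533) = I*√37533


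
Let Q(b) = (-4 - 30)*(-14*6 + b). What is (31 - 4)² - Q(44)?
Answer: -631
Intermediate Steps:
Q(b) = 2856 - 34*b (Q(b) = -34*(-84 + b) = 2856 - 34*b)
(31 - 4)² - Q(44) = (31 - 4)² - (2856 - 34*44) = 27² - (2856 - 1496) = 729 - 1*1360 = 729 - 1360 = -631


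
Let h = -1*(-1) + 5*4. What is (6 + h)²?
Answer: 729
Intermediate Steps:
h = 21 (h = 1 + 20 = 21)
(6 + h)² = (6 + 21)² = 27² = 729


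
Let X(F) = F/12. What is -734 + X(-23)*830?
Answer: -13949/6 ≈ -2324.8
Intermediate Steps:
X(F) = F/12 (X(F) = F*(1/12) = F/12)
-734 + X(-23)*830 = -734 + ((1/12)*(-23))*830 = -734 - 23/12*830 = -734 - 9545/6 = -13949/6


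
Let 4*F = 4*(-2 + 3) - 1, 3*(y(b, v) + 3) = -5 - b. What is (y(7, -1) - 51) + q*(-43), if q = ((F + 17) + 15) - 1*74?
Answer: 6863/4 ≈ 1715.8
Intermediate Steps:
y(b, v) = -14/3 - b/3 (y(b, v) = -3 + (-5 - b)/3 = -3 + (-5/3 - b/3) = -14/3 - b/3)
F = 3/4 (F = (4*(-2 + 3) - 1)/4 = (4*1 - 1)/4 = (4 - 1)/4 = (1/4)*3 = 3/4 ≈ 0.75000)
q = -165/4 (q = ((3/4 + 17) + 15) - 1*74 = (71/4 + 15) - 74 = 131/4 - 74 = -165/4 ≈ -41.250)
(y(7, -1) - 51) + q*(-43) = ((-14/3 - 1/3*7) - 51) - 165/4*(-43) = ((-14/3 - 7/3) - 51) + 7095/4 = (-7 - 51) + 7095/4 = -58 + 7095/4 = 6863/4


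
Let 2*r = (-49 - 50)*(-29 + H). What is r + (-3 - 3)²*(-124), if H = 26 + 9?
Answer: -4761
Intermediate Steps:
H = 35
r = -297 (r = ((-49 - 50)*(-29 + 35))/2 = (-99*6)/2 = (½)*(-594) = -297)
r + (-3 - 3)²*(-124) = -297 + (-3 - 3)²*(-124) = -297 + (-6)²*(-124) = -297 + 36*(-124) = -297 - 4464 = -4761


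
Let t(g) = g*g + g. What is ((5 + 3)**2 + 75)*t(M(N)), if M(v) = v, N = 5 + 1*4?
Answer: 12510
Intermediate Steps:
N = 9 (N = 5 + 4 = 9)
t(g) = g + g**2 (t(g) = g**2 + g = g + g**2)
((5 + 3)**2 + 75)*t(M(N)) = ((5 + 3)**2 + 75)*(9*(1 + 9)) = (8**2 + 75)*(9*10) = (64 + 75)*90 = 139*90 = 12510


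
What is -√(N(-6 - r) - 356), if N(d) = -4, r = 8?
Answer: -6*I*√10 ≈ -18.974*I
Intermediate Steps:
-√(N(-6 - r) - 356) = -√(-4 - 356) = -√(-360) = -6*I*√10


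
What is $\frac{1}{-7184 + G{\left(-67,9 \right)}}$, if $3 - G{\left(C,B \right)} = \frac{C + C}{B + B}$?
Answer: $- \frac{9}{64562} \approx -0.0001394$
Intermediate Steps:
$G{\left(C,B \right)} = 3 - \frac{C}{B}$ ($G{\left(C,B \right)} = 3 - \frac{C + C}{B + B} = 3 - \frac{2 C}{2 B} = 3 - 2 C \frac{1}{2 B} = 3 - \frac{C}{B}$)
$\frac{1}{-7184 + G{\left(-67,9 \right)}} = \frac{1}{-7184 - \left(-3 - \frac{67}{9}\right)} = \frac{1}{-7184 + \left(3 + \frac{67}{9}\right)} = \frac{1}{-7184 + \frac{94}{9}} = \frac{1}{- \frac{64562}{9}} = - \frac{9}{64562}$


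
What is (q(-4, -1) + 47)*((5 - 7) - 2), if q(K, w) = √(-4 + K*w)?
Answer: -188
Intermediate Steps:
(q(-4, -1) + 47)*((5 - 7) - 2) = (√(-4 - 4*(-1)) + 47)*((5 - 7) - 2) = (√(-4 + 4) + 47)*(-2 - 2) = (√0 + 47)*(-4) = (0 + 47)*(-4) = 47*(-4) = -188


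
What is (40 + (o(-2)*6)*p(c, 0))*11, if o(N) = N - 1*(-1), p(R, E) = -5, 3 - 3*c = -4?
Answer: 770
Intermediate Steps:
c = 7/3 (c = 1 - 1/3*(-4) = 1 + 4/3 = 7/3 ≈ 2.3333)
o(N) = 1 + N (o(N) = N + 1 = 1 + N)
(40 + (o(-2)*6)*p(c, 0))*11 = (40 + ((1 - 2)*6)*(-5))*11 = (40 - 1*6*(-5))*11 = (40 - 6*(-5))*11 = (40 + 30)*11 = 70*11 = 770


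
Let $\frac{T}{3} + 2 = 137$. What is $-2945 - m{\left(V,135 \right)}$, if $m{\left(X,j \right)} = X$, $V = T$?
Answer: $-3350$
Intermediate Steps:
$T = 405$ ($T = -6 + 3 \cdot 137 = -6 + 411 = 405$)
$V = 405$
$-2945 - m{\left(V,135 \right)} = -2945 - 405 = -3350$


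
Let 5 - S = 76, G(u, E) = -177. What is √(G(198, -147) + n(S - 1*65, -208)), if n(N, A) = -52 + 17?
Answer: 2*I*√53 ≈ 14.56*I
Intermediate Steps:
S = -71 (S = 5 - 1*76 = 5 - 76 = -71)
n(N, A) = -35
√(G(198, -147) + n(S - 1*65, -208)) = √(-177 - 35) = √(-212) = 2*I*√53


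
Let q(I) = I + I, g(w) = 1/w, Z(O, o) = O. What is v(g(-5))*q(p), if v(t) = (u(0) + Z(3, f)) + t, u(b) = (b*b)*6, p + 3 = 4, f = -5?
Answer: 28/5 ≈ 5.6000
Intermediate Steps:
p = 1 (p = -3 + 4 = 1)
g(w) = 1/w
u(b) = 6*b**2 (u(b) = b**2*6 = 6*b**2)
q(I) = 2*I
v(t) = 3 + t (v(t) = (6*0**2 + 3) + t = (6*0 + 3) + t = (0 + 3) + t = 3 + t)
v(g(-5))*q(p) = (3 + 1/(-5))*(2*1) = (3 - 1/5)*2 = (14/5)*2 = 28/5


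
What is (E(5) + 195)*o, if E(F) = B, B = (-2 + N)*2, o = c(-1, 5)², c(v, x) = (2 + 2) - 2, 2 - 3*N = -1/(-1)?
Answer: 2300/3 ≈ 766.67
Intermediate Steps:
N = ⅓ (N = ⅔ - (-1)/(3*(-1)) = ⅔ - (-1)*(-1)/3 = ⅔ - ⅓*1 = ⅔ - ⅓ = ⅓ ≈ 0.33333)
c(v, x) = 2 (c(v, x) = 4 - 2 = 2)
o = 4 (o = 2² = 4)
B = -10/3 (B = (-2 + ⅓)*2 = -5/3*2 = -10/3 ≈ -3.3333)
E(F) = -10/3
(E(5) + 195)*o = (-10/3 + 195)*4 = (575/3)*4 = 2300/3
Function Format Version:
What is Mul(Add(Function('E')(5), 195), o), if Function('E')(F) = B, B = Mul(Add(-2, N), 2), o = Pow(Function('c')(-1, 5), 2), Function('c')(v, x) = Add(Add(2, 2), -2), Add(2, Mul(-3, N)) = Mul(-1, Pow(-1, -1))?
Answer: Rational(2300, 3) ≈ 766.67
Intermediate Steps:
N = Rational(1, 3) (N = Add(Rational(2, 3), Mul(Rational(-1, 3), Mul(-1, Pow(-1, -1)))) = Add(Rational(2, 3), Mul(Rational(-1, 3), Mul(-1, -1))) = Add(Rational(2, 3), Mul(Rational(-1, 3), 1)) = Add(Rational(2, 3), Rational(-1, 3)) = Rational(1, 3) ≈ 0.33333)
Function('c')(v, x) = 2 (Function('c')(v, x) = Add(4, -2) = 2)
o = 4 (o = Pow(2, 2) = 4)
B = Rational(-10, 3) (B = Mul(Add(-2, Rational(1, 3)), 2) = Mul(Rational(-5, 3), 2) = Rational(-10, 3) ≈ -3.3333)
Function('E')(F) = Rational(-10, 3)
Mul(Add(Function('E')(5), 195), o) = Mul(Add(Rational(-10, 3), 195), 4) = Mul(Rational(575, 3), 4) = Rational(2300, 3)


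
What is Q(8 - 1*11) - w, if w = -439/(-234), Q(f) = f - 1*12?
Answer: -3949/234 ≈ -16.876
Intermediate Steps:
Q(f) = -12 + f (Q(f) = f - 12 = -12 + f)
w = 439/234 (w = -439*(-1/234) = 439/234 ≈ 1.8761)
Q(8 - 1*11) - w = (-12 + (8 - 1*11)) - 1*439/234 = (-12 + (8 - 11)) - 439/234 = (-12 - 3) - 439/234 = -15 - 439/234 = -3949/234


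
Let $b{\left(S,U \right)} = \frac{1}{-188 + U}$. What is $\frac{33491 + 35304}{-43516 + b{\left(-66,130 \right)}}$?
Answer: $- \frac{3990110}{2523929} \approx -1.5809$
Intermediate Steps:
$\frac{33491 + 35304}{-43516 + b{\left(-66,130 \right)}} = \frac{33491 + 35304}{-43516 + \frac{1}{-188 + 130}} = \frac{68795}{-43516 + \frac{1}{-58}} = \frac{68795}{-43516 - \frac{1}{58}} = \frac{68795}{- \frac{2523929}{58}} = 68795 \left(- \frac{58}{2523929}\right) = - \frac{3990110}{2523929}$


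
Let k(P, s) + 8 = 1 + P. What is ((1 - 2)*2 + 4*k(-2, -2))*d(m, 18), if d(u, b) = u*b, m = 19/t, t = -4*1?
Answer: 3249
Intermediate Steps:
k(P, s) = -7 + P (k(P, s) = -8 + (1 + P) = -7 + P)
t = -4
m = -19/4 (m = 19/(-4) = 19*(-¼) = -19/4 ≈ -4.7500)
d(u, b) = b*u
((1 - 2)*2 + 4*k(-2, -2))*d(m, 18) = ((1 - 2)*2 + 4*(-7 - 2))*(18*(-19/4)) = (-1*2 + 4*(-9))*(-171/2) = (-2 - 36)*(-171/2) = -38*(-171/2) = 3249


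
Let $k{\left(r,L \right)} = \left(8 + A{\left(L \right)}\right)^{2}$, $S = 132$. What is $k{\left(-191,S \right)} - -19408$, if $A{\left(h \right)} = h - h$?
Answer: $19472$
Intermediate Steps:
$A{\left(h \right)} = 0$
$k{\left(r,L \right)} = 64$ ($k{\left(r,L \right)} = \left(8 + 0\right)^{2} = 8^{2} = 64$)
$k{\left(-191,S \right)} - -19408 = 64 - -19408 = 64 + 19408 = 19472$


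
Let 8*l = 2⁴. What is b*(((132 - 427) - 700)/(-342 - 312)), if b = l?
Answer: 995/327 ≈ 3.0428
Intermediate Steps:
l = 2 (l = (⅛)*2⁴ = (⅛)*16 = 2)
b = 2
b*(((132 - 427) - 700)/(-342 - 312)) = 2*(((132 - 427) - 700)/(-342 - 312)) = 2*((-295 - 700)/(-654)) = 2*(-995*(-1/654)) = 2*(995/654) = 995/327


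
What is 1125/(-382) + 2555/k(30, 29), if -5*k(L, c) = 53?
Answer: -4939675/20246 ≈ -243.98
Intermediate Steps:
k(L, c) = -53/5 (k(L, c) = -⅕*53 = -53/5)
1125/(-382) + 2555/k(30, 29) = 1125/(-382) + 2555/(-53/5) = 1125*(-1/382) + 2555*(-5/53) = -1125/382 - 12775/53 = -4939675/20246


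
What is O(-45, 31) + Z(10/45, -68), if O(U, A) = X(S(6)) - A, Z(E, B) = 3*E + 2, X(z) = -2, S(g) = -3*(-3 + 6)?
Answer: -91/3 ≈ -30.333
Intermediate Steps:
S(g) = -9 (S(g) = -3*3 = -9)
Z(E, B) = 2 + 3*E
O(U, A) = -2 - A
O(-45, 31) + Z(10/45, -68) = (-2 - 1*31) + (2 + 3*(10/45)) = (-2 - 31) + (2 + 3*(10*(1/45))) = -33 + (2 + 3*(2/9)) = -33 + (2 + ⅔) = -33 + 8/3 = -91/3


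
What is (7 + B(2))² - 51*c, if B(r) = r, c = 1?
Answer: 30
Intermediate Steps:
(7 + B(2))² - 51*c = (7 + 2)² - 51*1 = 9² - 51 = 81 - 51 = 30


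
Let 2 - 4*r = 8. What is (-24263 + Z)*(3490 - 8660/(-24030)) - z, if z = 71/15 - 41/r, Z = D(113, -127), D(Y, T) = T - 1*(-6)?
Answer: -340861463467/4005 ≈ -8.5109e+7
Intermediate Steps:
r = -3/2 (r = ½ - ¼*8 = ½ - 2 = -3/2 ≈ -1.5000)
D(Y, T) = 6 + T (D(Y, T) = T + 6 = 6 + T)
Z = -121 (Z = 6 - 127 = -121)
z = 481/15 (z = 71/15 - 41/(-3/2) = 71*(1/15) - 41*(-⅔) = 71/15 + 82/3 = 481/15 ≈ 32.067)
(-24263 + Z)*(3490 - 8660/(-24030)) - z = (-24263 - 121)*(3490 - 8660/(-24030)) - 1*481/15 = -24384*(3490 - 8660*(-1/24030)) - 481/15 = -24384*(3490 + 866/2403) - 481/15 = -24384*8387336/2403 - 481/15 = -68172267008/801 - 481/15 = -340861463467/4005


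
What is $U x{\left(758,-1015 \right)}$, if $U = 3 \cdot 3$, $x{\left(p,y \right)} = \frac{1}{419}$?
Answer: $\frac{9}{419} \approx 0.02148$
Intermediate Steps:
$x{\left(p,y \right)} = \frac{1}{419}$
$U = 9$
$U x{\left(758,-1015 \right)} = 9 \cdot \frac{1}{419} = \frac{9}{419}$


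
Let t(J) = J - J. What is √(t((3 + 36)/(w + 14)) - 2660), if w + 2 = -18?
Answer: 2*I*√665 ≈ 51.575*I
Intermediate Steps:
w = -20 (w = -2 - 18 = -20)
t(J) = 0
√(t((3 + 36)/(w + 14)) - 2660) = √(0 - 2660) = √(-2660) = 2*I*√665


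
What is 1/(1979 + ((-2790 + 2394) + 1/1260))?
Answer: 1260/1994581 ≈ 0.00063171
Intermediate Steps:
1/(1979 + ((-2790 + 2394) + 1/1260)) = 1/(1979 + (-396 + 1/1260)) = 1/(1979 - 498959/1260) = 1/(1994581/1260) = 1260/1994581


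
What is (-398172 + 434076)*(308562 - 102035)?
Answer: 7415145408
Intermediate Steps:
(-398172 + 434076)*(308562 - 102035) = 35904*206527 = 7415145408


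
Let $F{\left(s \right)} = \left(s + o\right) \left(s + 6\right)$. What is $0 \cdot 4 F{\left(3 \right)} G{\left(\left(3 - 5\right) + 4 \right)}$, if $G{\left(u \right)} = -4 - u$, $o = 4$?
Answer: $0$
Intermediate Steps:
$F{\left(s \right)} = \left(4 + s\right) \left(6 + s\right)$ ($F{\left(s \right)} = \left(s + 4\right) \left(s + 6\right) = \left(4 + s\right) \left(6 + s\right)$)
$0 \cdot 4 F{\left(3 \right)} G{\left(\left(3 - 5\right) + 4 \right)} = 0 \cdot 4 \left(24 + 3^{2} + 10 \cdot 3\right) \left(-4 - \left(\left(3 - 5\right) + 4\right)\right) = 0 \left(24 + 9 + 30\right) \left(-4 - \left(-2 + 4\right)\right) = 0 \cdot 63 \left(-4 - 2\right) = 0 \left(-4 - 2\right) = 0 \left(-6\right) = 0$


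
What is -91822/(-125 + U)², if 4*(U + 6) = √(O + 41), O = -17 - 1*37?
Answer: -1469152/(524 - I*√13)² ≈ -5.3499 - 0.073626*I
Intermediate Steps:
O = -54 (O = -17 - 37 = -54)
U = -6 + I*√13/4 (U = -6 + √(-54 + 41)/4 = -6 + √(-13)/4 = -6 + (I*√13)/4 = -6 + I*√13/4 ≈ -6.0 + 0.90139*I)
-91822/(-125 + U)² = -91822/(-125 + (-6 + I*√13/4))² = -91822/(-131 + I*√13/4)²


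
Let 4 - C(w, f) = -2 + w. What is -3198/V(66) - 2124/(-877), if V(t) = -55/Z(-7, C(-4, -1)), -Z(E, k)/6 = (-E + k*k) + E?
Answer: -336534156/9647 ≈ -34885.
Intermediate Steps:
C(w, f) = 6 - w (C(w, f) = 4 - (-2 + w) = 4 + (2 - w) = 6 - w)
Z(E, k) = -6*k**2 (Z(E, k) = -6*((-E + k*k) + E) = -6*((-E + k**2) + E) = -6*((k**2 - E) + E) = -6*k**2)
V(t) = 11/120 (V(t) = -55*(-1/(6*(6 - 1*(-4))**2)) = -55*(-1/(6*(6 + 4)**2)) = -55/((-6*10**2)) = -55/((-6*100)) = -55/(-600) = -55*(-1/600) = 11/120)
-3198/V(66) - 2124/(-877) = -3198/11/120 - 2124/(-877) = -3198*120/11 - 2124*(-1/877) = -383760/11 + 2124/877 = -336534156/9647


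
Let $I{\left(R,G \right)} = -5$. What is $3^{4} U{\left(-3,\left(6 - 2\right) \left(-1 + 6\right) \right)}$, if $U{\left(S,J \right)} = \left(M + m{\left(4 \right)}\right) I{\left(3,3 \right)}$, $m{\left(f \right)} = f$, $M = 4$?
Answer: $-3240$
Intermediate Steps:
$U{\left(S,J \right)} = -40$ ($U{\left(S,J \right)} = \left(4 + 4\right) \left(-5\right) = 8 \left(-5\right) = -40$)
$3^{4} U{\left(-3,\left(6 - 2\right) \left(-1 + 6\right) \right)} = 3^{4} \left(-40\right) = 81 \left(-40\right) = -3240$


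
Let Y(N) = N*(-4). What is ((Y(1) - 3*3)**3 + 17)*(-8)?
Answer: 17440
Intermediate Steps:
Y(N) = -4*N
((Y(1) - 3*3)**3 + 17)*(-8) = ((-4*1 - 3*3)**3 + 17)*(-8) = ((-4 - 9)**3 + 17)*(-8) = ((-13)**3 + 17)*(-8) = (-2197 + 17)*(-8) = -2180*(-8) = 17440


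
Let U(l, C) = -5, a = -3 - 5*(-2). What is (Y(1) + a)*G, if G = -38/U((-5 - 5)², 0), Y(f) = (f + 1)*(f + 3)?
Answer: 114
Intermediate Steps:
a = 7 (a = -3 + 10 = 7)
Y(f) = (1 + f)*(3 + f)
G = 38/5 (G = -38/(-5) = -38*(-⅕) = 38/5 ≈ 7.6000)
(Y(1) + a)*G = ((3 + 1² + 4*1) + 7)*(38/5) = ((3 + 1 + 4) + 7)*(38/5) = (8 + 7)*(38/5) = 15*(38/5) = 114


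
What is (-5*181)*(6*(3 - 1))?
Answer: -10860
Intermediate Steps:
(-5*181)*(6*(3 - 1)) = -5430*2 = -905*12 = -10860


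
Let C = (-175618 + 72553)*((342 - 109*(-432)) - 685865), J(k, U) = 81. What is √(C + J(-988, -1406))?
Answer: 2*√16450075839 ≈ 2.5652e+5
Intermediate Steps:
C = 65800303275 (C = -103065*((342 + 47088) - 685865) = -103065*(47430 - 685865) = -103065*(-638435) = 65800303275)
√(C + J(-988, -1406)) = √(65800303275 + 81) = √65800303356 = 2*√16450075839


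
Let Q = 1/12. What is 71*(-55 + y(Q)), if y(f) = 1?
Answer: -3834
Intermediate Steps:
Q = 1/12 ≈ 0.083333
71*(-55 + y(Q)) = 71*(-55 + 1) = 71*(-54) = -3834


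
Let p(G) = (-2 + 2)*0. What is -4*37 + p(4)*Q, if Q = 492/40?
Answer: -148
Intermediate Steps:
Q = 123/10 (Q = 492*(1/40) = 123/10 ≈ 12.300)
p(G) = 0 (p(G) = 0*0 = 0)
-4*37 + p(4)*Q = -4*37 + 0*(123/10) = -148 + 0 = -148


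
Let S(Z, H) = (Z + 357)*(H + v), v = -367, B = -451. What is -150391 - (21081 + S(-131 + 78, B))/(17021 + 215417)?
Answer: -34956355667/232438 ≈ -1.5039e+5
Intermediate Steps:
S(Z, H) = (-367 + H)*(357 + Z) (S(Z, H) = (Z + 357)*(H - 367) = (357 + Z)*(-367 + H) = (-367 + H)*(357 + Z))
-150391 - (21081 + S(-131 + 78, B))/(17021 + 215417) = -150391 - (21081 + (-131019 - 367*(-131 + 78) + 357*(-451) - 451*(-131 + 78)))/(17021 + 215417) = -150391 - (21081 + (-131019 - 367*(-53) - 161007 - 451*(-53)))/232438 = -150391 - (21081 + (-131019 + 19451 - 161007 + 23903))/232438 = -150391 - (21081 - 248672)/232438 = -150391 - (-227591)/232438 = -150391 - 1*(-227591/232438) = -150391 + 227591/232438 = -34956355667/232438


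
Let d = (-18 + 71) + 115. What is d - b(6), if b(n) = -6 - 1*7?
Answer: 181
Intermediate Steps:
d = 168 (d = 53 + 115 = 168)
b(n) = -13 (b(n) = -6 - 7 = -13)
d - b(6) = 168 - 1*(-13) = 168 + 13 = 181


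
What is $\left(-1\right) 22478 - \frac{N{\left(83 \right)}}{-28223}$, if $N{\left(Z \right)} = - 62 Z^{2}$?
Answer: $- \frac{634823712}{28223} \approx -22493.0$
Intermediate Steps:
$\left(-1\right) 22478 - \frac{N{\left(83 \right)}}{-28223} = \left(-1\right) 22478 - \frac{\left(-62\right) 83^{2}}{-28223} = -22478 - \left(-62\right) 6889 \left(- \frac{1}{28223}\right) = -22478 - \left(-427118\right) \left(- \frac{1}{28223}\right) = -22478 - \frac{427118}{28223} = - \frac{634823712}{28223}$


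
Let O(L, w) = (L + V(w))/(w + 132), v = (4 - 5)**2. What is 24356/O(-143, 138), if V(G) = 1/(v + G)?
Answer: -228520170/4969 ≈ -45989.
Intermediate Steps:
v = 1 (v = (-1)**2 = 1)
V(G) = 1/(1 + G)
O(L, w) = (L + 1/(1 + w))/(132 + w) (O(L, w) = (L + 1/(1 + w))/(w + 132) = (L + 1/(1 + w))/(132 + w))
24356/O(-143, 138) = 24356/(((1 - 143*(1 + 138))/((1 + 138)*(132 + 138)))) = 24356/(((1 - 143*139)/(139*270))) = 24356/(((1/139)*(1/270)*(1 - 19877))) = 24356/(((1/139)*(1/270)*(-19876))) = 24356/(-9938/18765) = 24356*(-18765/9938) = -228520170/4969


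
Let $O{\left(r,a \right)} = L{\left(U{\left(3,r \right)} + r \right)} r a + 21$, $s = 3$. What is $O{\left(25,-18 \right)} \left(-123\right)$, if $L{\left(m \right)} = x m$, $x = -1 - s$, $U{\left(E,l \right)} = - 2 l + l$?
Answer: $-2583$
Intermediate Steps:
$U{\left(E,l \right)} = - l$
$x = -4$ ($x = -1 - 3 = -4$)
$L{\left(m \right)} = - 4 m$
$O{\left(r,a \right)} = 21$ ($O{\left(r,a \right)} = - 4 \left(- r + r\right) r a + 21 = \left(-4\right) 0 r a + 21 = 0 r a + 21 = 0 a + 21 = 0 + 21 = 21$)
$O{\left(25,-18 \right)} \left(-123\right) = 21 \left(-123\right) = -2583$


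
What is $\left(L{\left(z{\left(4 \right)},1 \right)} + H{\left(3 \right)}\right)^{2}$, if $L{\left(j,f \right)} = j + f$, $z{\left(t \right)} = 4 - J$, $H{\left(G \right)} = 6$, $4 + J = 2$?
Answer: $169$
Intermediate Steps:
$J = -2$ ($J = -4 + 2 = -2$)
$z{\left(t \right)} = 6$ ($z{\left(t \right)} = 4 - -2 = 4 + 2 = 6$)
$L{\left(j,f \right)} = f + j$
$\left(L{\left(z{\left(4 \right)},1 \right)} + H{\left(3 \right)}\right)^{2} = \left(\left(1 + 6\right) + 6\right)^{2} = \left(7 + 6\right)^{2} = 13^{2} = 169$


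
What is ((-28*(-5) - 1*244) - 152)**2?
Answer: 65536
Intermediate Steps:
((-28*(-5) - 1*244) - 152)**2 = ((140 - 244) - 152)**2 = (-104 - 152)**2 = (-256)**2 = 65536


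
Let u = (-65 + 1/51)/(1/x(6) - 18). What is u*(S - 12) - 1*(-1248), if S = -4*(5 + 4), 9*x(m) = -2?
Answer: 848672/765 ≈ 1109.4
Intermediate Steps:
x(m) = -2/9 (x(m) = (⅑)*(-2) = -2/9)
S = -36 (S = -4*9 = -36)
u = 6628/2295 (u = (-65 + 1/51)/(1/(-2/9) - 18) = (-65 + 1/51)/(-9/2 - 18) = -3314/(51*(-45/2)) = -3314/51*(-2/45) = 6628/2295 ≈ 2.8880)
u*(S - 12) - 1*(-1248) = 6628*(-36 - 12)/2295 - 1*(-1248) = (6628/2295)*(-48) + 1248 = -106048/765 + 1248 = 848672/765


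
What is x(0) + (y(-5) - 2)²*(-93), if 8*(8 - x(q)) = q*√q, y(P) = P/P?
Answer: -85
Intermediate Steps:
y(P) = 1
x(q) = 8 - q^(3/2)/8 (x(q) = 8 - q*√q/8 = 8 - q^(3/2)/8)
x(0) + (y(-5) - 2)²*(-93) = (8 - 0^(3/2)/8) + (1 - 2)²*(-93) = (8 - ⅛*0) + (-1)²*(-93) = (8 + 0) + 1*(-93) = 8 - 93 = -85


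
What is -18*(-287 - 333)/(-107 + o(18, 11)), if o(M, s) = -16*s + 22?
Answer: -1240/29 ≈ -42.759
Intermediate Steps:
o(M, s) = 22 - 16*s
-18*(-287 - 333)/(-107 + o(18, 11)) = -18*(-287 - 333)/(-107 + (22 - 16*11)) = -(-11160)/(-107 + (22 - 176)) = -(-11160)/(-107 - 154) = -(-11160)/(-261) = -(-11160)*(-1)/261 = -18*620/261 = -1240/29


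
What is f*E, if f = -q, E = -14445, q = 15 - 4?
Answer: 158895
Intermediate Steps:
q = 11
f = -11 (f = -1*11 = -11)
f*E = -11*(-14445) = 158895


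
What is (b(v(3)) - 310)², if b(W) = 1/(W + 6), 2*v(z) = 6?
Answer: 7778521/81 ≈ 96031.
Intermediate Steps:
v(z) = 3 (v(z) = (½)*6 = 3)
b(W) = 1/(6 + W)
(b(v(3)) - 310)² = (1/(6 + 3) - 310)² = (1/9 - 310)² = (⅑ - 310)² = (-2789/9)² = 7778521/81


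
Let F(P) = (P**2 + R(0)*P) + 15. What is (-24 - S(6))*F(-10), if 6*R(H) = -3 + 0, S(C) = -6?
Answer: -2160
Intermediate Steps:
R(H) = -1/2 (R(H) = (-3 + 0)/6 = (1/6)*(-3) = -1/2)
F(P) = 15 + P**2 - P/2 (F(P) = (P**2 - P/2) + 15 = 15 + P**2 - P/2)
(-24 - S(6))*F(-10) = (-24 - 1*(-6))*(15 + (-10)**2 - 1/2*(-10)) = (-24 + 6)*(15 + 100 + 5) = -18*120 = -2160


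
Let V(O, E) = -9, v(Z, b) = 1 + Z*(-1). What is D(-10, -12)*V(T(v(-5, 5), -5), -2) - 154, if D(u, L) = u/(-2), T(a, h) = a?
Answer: -199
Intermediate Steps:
v(Z, b) = 1 - Z
D(u, L) = -u/2 (D(u, L) = u*(-½) = -u/2)
D(-10, -12)*V(T(v(-5, 5), -5), -2) - 154 = -½*(-10)*(-9) - 154 = 5*(-9) - 154 = -45 - 154 = -199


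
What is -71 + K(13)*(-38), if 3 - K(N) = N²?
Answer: 6237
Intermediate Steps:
K(N) = 3 - N²
-71 + K(13)*(-38) = -71 + (3 - 1*13²)*(-38) = -71 + (3 - 1*169)*(-38) = -71 + (3 - 169)*(-38) = -71 - 166*(-38) = -71 + 6308 = 6237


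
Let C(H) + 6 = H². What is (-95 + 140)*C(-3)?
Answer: 135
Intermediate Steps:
C(H) = -6 + H²
(-95 + 140)*C(-3) = (-95 + 140)*(-6 + (-3)²) = 45*(-6 + 9) = 45*3 = 135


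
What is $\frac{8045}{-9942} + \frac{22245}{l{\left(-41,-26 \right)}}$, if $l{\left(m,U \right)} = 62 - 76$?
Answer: $- \frac{55318105}{34797} \approx -1589.7$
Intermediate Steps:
$l{\left(m,U \right)} = -14$ ($l{\left(m,U \right)} = 62 - 76 = -14$)
$\frac{8045}{-9942} + \frac{22245}{l{\left(-41,-26 \right)}} = \frac{8045}{-9942} + \frac{22245}{-14} = 8045 \left(- \frac{1}{9942}\right) + 22245 \left(- \frac{1}{14}\right) = - \frac{8045}{9942} - \frac{22245}{14} = - \frac{55318105}{34797}$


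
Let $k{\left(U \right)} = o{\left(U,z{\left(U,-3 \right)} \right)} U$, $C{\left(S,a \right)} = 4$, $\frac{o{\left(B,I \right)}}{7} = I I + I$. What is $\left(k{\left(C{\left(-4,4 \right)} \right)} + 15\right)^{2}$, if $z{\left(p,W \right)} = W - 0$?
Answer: $33489$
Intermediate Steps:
$z{\left(p,W \right)} = W$ ($z{\left(p,W \right)} = W + 0 = W$)
$o{\left(B,I \right)} = 7 I + 7 I^{2}$ ($o{\left(B,I \right)} = 7 \left(I I + I\right) = 7 \left(I^{2} + I\right) = 7 \left(I + I^{2}\right) = 7 I + 7 I^{2}$)
$k{\left(U \right)} = 42 U$ ($k{\left(U \right)} = 7 \left(-3\right) \left(1 - 3\right) U = 7 \left(-3\right) \left(-2\right) U = 42 U$)
$\left(k{\left(C{\left(-4,4 \right)} \right)} + 15\right)^{2} = \left(42 \cdot 4 + 15\right)^{2} = \left(168 + 15\right)^{2} = 183^{2} = 33489$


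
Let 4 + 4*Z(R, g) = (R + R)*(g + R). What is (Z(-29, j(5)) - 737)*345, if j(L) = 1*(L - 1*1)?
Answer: -259095/2 ≈ -1.2955e+5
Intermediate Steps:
j(L) = -1 + L (j(L) = 1*(L - 1) = 1*(-1 + L) = -1 + L)
Z(R, g) = -1 + R*(R + g)/2 (Z(R, g) = -1 + ((R + R)*(g + R))/4 = -1 + ((2*R)*(R + g))/4 = -1 + (2*R*(R + g))/4 = -1 + R*(R + g)/2)
(Z(-29, j(5)) - 737)*345 = ((-1 + (½)*(-29)² + (½)*(-29)*(-1 + 5)) - 737)*345 = ((-1 + (½)*841 + (½)*(-29)*4) - 737)*345 = ((-1 + 841/2 - 58) - 737)*345 = (723/2 - 737)*345 = -751/2*345 = -259095/2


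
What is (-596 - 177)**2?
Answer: 597529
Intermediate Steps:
(-596 - 177)**2 = (-773)**2 = 597529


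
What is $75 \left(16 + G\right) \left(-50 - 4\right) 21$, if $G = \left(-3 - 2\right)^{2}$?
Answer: $-3487050$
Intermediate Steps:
$G = 25$ ($G = \left(-3 - 2\right)^{2} = \left(-5\right)^{2} = 25$)
$75 \left(16 + G\right) \left(-50 - 4\right) 21 = 75 \left(16 + 25\right) \left(-50 - 4\right) 21 = 75 \cdot 41 \left(-54\right) 21 = 75 \left(-2214\right) 21 = \left(-166050\right) 21 = -3487050$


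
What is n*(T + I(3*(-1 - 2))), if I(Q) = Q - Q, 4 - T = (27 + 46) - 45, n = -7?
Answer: 168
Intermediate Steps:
T = -24 (T = 4 - ((27 + 46) - 45) = 4 - (73 - 45) = 4 - 1*28 = 4 - 28 = -24)
I(Q) = 0
n*(T + I(3*(-1 - 2))) = -7*(-24 + 0) = -7*(-24) = 168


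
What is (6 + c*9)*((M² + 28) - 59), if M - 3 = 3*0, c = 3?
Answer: -726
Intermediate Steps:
M = 3 (M = 3 + 3*0 = 3 + 0 = 3)
(6 + c*9)*((M² + 28) - 59) = (6 + 3*9)*((3² + 28) - 59) = (6 + 27)*((9 + 28) - 59) = 33*(37 - 59) = 33*(-22) = -726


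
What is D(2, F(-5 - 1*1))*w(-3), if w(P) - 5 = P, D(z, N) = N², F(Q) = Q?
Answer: 72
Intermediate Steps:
w(P) = 5 + P
D(2, F(-5 - 1*1))*w(-3) = (-5 - 1*1)²*(5 - 3) = (-5 - 1)²*2 = (-6)²*2 = 36*2 = 72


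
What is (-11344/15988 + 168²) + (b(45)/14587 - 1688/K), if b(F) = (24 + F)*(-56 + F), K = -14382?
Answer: 11833087360209187/419265782649 ≈ 28223.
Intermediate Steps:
b(F) = (-56 + F)*(24 + F)
(-11344/15988 + 168²) + (b(45)/14587 - 1688/K) = (-11344/15988 + 168²) + ((-1344 + 45² - 32*45)/14587 - 1688/(-14382)) = (-11344*1/15988 + 28224) + ((-1344 + 2025 - 1440)*(1/14587) - 1688*(-1/14382)) = (-2836/3997 + 28224) + (-759*1/14587 + 844/7191) = 112808492/3997 + (-759/14587 + 844/7191) = 112808492/3997 + 6853459/104895117 = 11833087360209187/419265782649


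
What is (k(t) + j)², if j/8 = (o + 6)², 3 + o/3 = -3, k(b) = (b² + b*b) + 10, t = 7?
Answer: 1587600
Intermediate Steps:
k(b) = 10 + 2*b² (k(b) = (b² + b²) + 10 = 2*b² + 10 = 10 + 2*b²)
o = -18 (o = -9 + 3*(-3) = -9 - 9 = -18)
j = 1152 (j = 8*(-18 + 6)² = 8*(-12)² = 8*144 = 1152)
(k(t) + j)² = ((10 + 2*7²) + 1152)² = ((10 + 2*49) + 1152)² = ((10 + 98) + 1152)² = (108 + 1152)² = 1260² = 1587600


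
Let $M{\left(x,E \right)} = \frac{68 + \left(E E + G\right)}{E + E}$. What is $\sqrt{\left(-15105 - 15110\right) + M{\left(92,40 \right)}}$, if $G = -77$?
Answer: $\frac{3 i \sqrt{1342005}}{20} \approx 173.77 i$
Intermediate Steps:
$M{\left(x,E \right)} = \frac{-9 + E^{2}}{2 E}$ ($M{\left(x,E \right)} = \frac{68 + \left(E E - 77\right)}{E + E} = \frac{68 + \left(E^{2} - 77\right)}{2 E} = \left(68 + \left(-77 + E^{2}\right)\right) \frac{1}{2 E} = \left(-9 + E^{2}\right) \frac{1}{2 E} = \frac{-9 + E^{2}}{2 E}$)
$\sqrt{\left(-15105 - 15110\right) + M{\left(92,40 \right)}} = \sqrt{\left(-15105 - 15110\right) + \frac{-9 + 40^{2}}{2 \cdot 40}} = \sqrt{-30215 + \frac{1}{2} \cdot \frac{1}{40} \left(-9 + 1600\right)} = \sqrt{-30215 + \frac{1}{2} \cdot \frac{1}{40} \cdot 1591} = \sqrt{-30215 + \frac{1591}{80}} = \sqrt{- \frac{2415609}{80}} = \frac{3 i \sqrt{1342005}}{20}$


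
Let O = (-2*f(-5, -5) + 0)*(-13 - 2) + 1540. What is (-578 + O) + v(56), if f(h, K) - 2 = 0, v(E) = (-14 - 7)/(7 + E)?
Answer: 3065/3 ≈ 1021.7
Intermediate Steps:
v(E) = -21/(7 + E)
f(h, K) = 2 (f(h, K) = 2 + 0 = 2)
O = 1600 (O = (-2*2 + 0)*(-13 - 2) + 1540 = (-4 + 0)*(-15) + 1540 = -4*(-15) + 1540 = 60 + 1540 = 1600)
(-578 + O) + v(56) = (-578 + 1600) - 21/(7 + 56) = 1022 - 21/63 = 1022 - 21*1/63 = 1022 - ⅓ = 3065/3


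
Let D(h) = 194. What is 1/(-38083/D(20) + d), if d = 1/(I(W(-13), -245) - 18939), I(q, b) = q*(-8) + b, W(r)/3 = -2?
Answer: -1856192/364378241 ≈ -0.0050941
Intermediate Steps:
W(r) = -6 (W(r) = 3*(-2) = -6)
I(q, b) = b - 8*q (I(q, b) = -8*q + b = b - 8*q)
d = -1/19136 (d = 1/((-245 - 8*(-6)) - 18939) = 1/((-245 + 48) - 18939) = 1/(-197 - 18939) = 1/(-19136) = -1/19136 ≈ -5.2257e-5)
1/(-38083/D(20) + d) = 1/(-38083/194 - 1/19136) = 1/(-364378241/1856192) = -1856192/364378241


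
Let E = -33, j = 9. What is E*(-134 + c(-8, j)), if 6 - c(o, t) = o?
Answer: 3960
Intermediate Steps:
c(o, t) = 6 - o
E*(-134 + c(-8, j)) = -33*(-134 + (6 - 1*(-8))) = -33*(-134 + (6 + 8)) = -33*(-134 + 14) = -33*(-120) = 3960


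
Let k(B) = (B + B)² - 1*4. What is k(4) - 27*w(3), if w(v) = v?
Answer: -21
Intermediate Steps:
k(B) = -4 + 4*B² (k(B) = (2*B)² - 4 = 4*B² - 4 = -4 + 4*B²)
k(4) - 27*w(3) = (-4 + 4*4²) - 27*3 = (-4 + 4*16) - 81 = (-4 + 64) - 81 = 60 - 81 = -21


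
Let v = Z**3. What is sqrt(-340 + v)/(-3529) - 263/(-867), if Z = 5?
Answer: 263/867 - I*sqrt(215)/3529 ≈ 0.30334 - 0.004155*I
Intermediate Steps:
v = 125 (v = 5**3 = 125)
sqrt(-340 + v)/(-3529) - 263/(-867) = sqrt(-340 + 125)/(-3529) - 263/(-867) = sqrt(-215)*(-1/3529) - 263*(-1/867) = (I*sqrt(215))*(-1/3529) + 263/867 = -I*sqrt(215)/3529 + 263/867 = 263/867 - I*sqrt(215)/3529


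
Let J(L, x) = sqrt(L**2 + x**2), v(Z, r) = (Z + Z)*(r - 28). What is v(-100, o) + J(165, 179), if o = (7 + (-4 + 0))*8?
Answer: 800 + sqrt(59266) ≈ 1043.4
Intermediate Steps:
o = 24 (o = (7 - 4)*8 = 3*8 = 24)
v(Z, r) = 2*Z*(-28 + r) (v(Z, r) = (2*Z)*(-28 + r) = 2*Z*(-28 + r))
v(-100, o) + J(165, 179) = 2*(-100)*(-28 + 24) + sqrt(165**2 + 179**2) = 2*(-100)*(-4) + sqrt(27225 + 32041) = 800 + sqrt(59266)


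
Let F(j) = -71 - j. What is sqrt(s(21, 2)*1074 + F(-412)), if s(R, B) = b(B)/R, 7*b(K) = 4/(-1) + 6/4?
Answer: sqrt(15814)/7 ≈ 17.965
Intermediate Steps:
b(K) = -5/14 (b(K) = (4/(-1) + 6/4)/7 = (4*(-1) + 6*(1/4))/7 = (-4 + 3/2)/7 = (1/7)*(-5/2) = -5/14)
s(R, B) = -5/(14*R)
sqrt(s(21, 2)*1074 + F(-412)) = sqrt(-5/14/21*1074 + (-71 - 1*(-412))) = sqrt(-5/14*1/21*1074 + (-71 + 412)) = sqrt(-5/294*1074 + 341) = sqrt(-895/49 + 341) = sqrt(15814/49) = sqrt(15814)/7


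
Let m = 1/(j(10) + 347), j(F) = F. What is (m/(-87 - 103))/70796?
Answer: -1/4802092680 ≈ -2.0824e-10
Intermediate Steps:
m = 1/357 (m = 1/(10 + 347) = 1/357 ≈ 0.0028011)
(m/(-87 - 103))/70796 = ((1/357)/(-87 - 103))/70796 = ((1/357)/(-190))*(1/70796) = -1/190*1/357*(1/70796) = -1/67830*1/70796 = -1/4802092680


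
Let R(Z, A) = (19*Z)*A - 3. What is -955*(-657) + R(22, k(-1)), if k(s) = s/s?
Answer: 627850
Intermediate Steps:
k(s) = 1
R(Z, A) = -3 + 19*A*Z (R(Z, A) = 19*A*Z - 3 = -3 + 19*A*Z)
-955*(-657) + R(22, k(-1)) = -955*(-657) + (-3 + 19*1*22) = 627435 + (-3 + 418) = 627435 + 415 = 627850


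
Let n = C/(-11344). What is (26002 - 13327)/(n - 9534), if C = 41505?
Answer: -47928400/36065067 ≈ -1.3289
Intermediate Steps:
n = -41505/11344 (n = 41505/(-11344) = 41505*(-1/11344) = -41505/11344 ≈ -3.6588)
(26002 - 13327)/(n - 9534) = (26002 - 13327)/(-41505/11344 - 9534) = 12675/(-108195201/11344) = 12675*(-11344/108195201) = -47928400/36065067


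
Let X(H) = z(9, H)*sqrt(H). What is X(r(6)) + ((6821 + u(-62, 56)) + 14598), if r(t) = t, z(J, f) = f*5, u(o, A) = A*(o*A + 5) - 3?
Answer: -172736 + 30*sqrt(6) ≈ -1.7266e+5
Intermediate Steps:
u(o, A) = -3 + A*(5 + A*o) (u(o, A) = A*(A*o + 5) - 3 = A*(5 + A*o) - 3 = -3 + A*(5 + A*o))
z(J, f) = 5*f
X(H) = 5*H**(3/2) (X(H) = (5*H)*sqrt(H) = 5*H**(3/2))
X(r(6)) + ((6821 + u(-62, 56)) + 14598) = 5*6**(3/2) + ((6821 + (-3 + 5*56 - 62*56**2)) + 14598) = 5*(6*sqrt(6)) + ((6821 + (-3 + 280 - 62*3136)) + 14598) = 30*sqrt(6) + ((6821 + (-3 + 280 - 194432)) + 14598) = 30*sqrt(6) + ((6821 - 194155) + 14598) = 30*sqrt(6) + (-187334 + 14598) = 30*sqrt(6) - 172736 = -172736 + 30*sqrt(6)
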